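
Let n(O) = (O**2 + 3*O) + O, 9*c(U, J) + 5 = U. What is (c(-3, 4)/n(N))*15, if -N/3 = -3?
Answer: -40/351 ≈ -0.11396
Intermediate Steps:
N = 9 (N = -3*(-3) = 9)
c(U, J) = -5/9 + U/9
n(O) = O**2 + 4*O
(c(-3, 4)/n(N))*15 = ((-5/9 + (1/9)*(-3))/((9*(4 + 9))))*15 = ((-5/9 - 1/3)/((9*13)))*15 = (-8/9/117)*15 = ((1/117)*(-8/9))*15 = -8/1053*15 = -40/351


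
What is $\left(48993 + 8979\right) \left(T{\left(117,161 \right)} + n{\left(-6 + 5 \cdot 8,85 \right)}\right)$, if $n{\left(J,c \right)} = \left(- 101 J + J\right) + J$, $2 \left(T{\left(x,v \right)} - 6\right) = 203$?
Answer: $-188901762$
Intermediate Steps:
$T{\left(x,v \right)} = \frac{215}{2}$ ($T{\left(x,v \right)} = 6 + \frac{1}{2} \cdot 203 = 6 + \frac{203}{2} = \frac{215}{2}$)
$n{\left(J,c \right)} = - 99 J$ ($n{\left(J,c \right)} = - 100 J + J = - 99 J$)
$\left(48993 + 8979\right) \left(T{\left(117,161 \right)} + n{\left(-6 + 5 \cdot 8,85 \right)}\right) = \left(48993 + 8979\right) \left(\frac{215}{2} - 99 \left(-6 + 5 \cdot 8\right)\right) = 57972 \left(\frac{215}{2} - 99 \left(-6 + 40\right)\right) = 57972 \left(\frac{215}{2} - 3366\right) = 57972 \left(- \frac{6517}{2}\right) = -188901762$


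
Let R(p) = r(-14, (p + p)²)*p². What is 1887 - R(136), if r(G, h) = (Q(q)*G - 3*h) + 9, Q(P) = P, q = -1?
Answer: 4104800671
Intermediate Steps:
r(G, h) = 9 - G - 3*h (r(G, h) = (-G - 3*h) + 9 = 9 - G - 3*h)
R(p) = p²*(23 - 12*p²) (R(p) = (9 - 1*(-14) - 3*(p + p)²)*p² = (9 + 14 - 3*4*p²)*p² = (9 + 14 - 12*p²)*p² = (23 - 12*p²)*p² = p²*(23 - 12*p²))
1887 - R(136) = 1887 - 136²*(23 - 12*136²) = 1887 - 18496*(23 - 12*18496) = 1887 - 18496*(23 - 221952) = 1887 - 18496*(-221929) = 1887 - 1*(-4104798784) = 1887 + 4104798784 = 4104800671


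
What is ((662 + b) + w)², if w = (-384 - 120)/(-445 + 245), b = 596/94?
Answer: 621355404121/1380625 ≈ 4.5005e+5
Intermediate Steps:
b = 298/47 (b = 596*(1/94) = 298/47 ≈ 6.3404)
w = 63/25 (w = -504/(-200) = -504*(-1/200) = 63/25 ≈ 2.5200)
((662 + b) + w)² = ((662 + 298/47) + 63/25)² = (31412/47 + 63/25)² = (788261/1175)² = 621355404121/1380625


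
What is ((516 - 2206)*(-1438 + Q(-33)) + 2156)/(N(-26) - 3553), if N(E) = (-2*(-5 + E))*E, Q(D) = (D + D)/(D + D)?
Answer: -2430686/5165 ≈ -470.61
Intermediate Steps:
Q(D) = 1 (Q(D) = (2*D)/((2*D)) = (2*D)*(1/(2*D)) = 1)
N(E) = E*(10 - 2*E) (N(E) = (10 - 2*E)*E = E*(10 - 2*E))
((516 - 2206)*(-1438 + Q(-33)) + 2156)/(N(-26) - 3553) = ((516 - 2206)*(-1438 + 1) + 2156)/(2*(-26)*(5 - 1*(-26)) - 3553) = (-1690*(-1437) + 2156)/(2*(-26)*(5 + 26) - 3553) = (2428530 + 2156)/(2*(-26)*31 - 3553) = 2430686/(-1612 - 3553) = 2430686/(-5165) = 2430686*(-1/5165) = -2430686/5165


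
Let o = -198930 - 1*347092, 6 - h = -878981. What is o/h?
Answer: -546022/878987 ≈ -0.62119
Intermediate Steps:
h = 878987 (h = 6 - 1*(-878981) = 6 + 878981 = 878987)
o = -546022 (o = -198930 - 347092 = -546022)
o/h = -546022/878987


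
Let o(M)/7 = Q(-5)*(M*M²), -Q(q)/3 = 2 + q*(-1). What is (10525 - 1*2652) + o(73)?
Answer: -57177626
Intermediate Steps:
Q(q) = -6 + 3*q (Q(q) = -3*(2 + q*(-1)) = -3*(2 - q) = -6 + 3*q)
o(M) = -147*M³ (o(M) = 7*((-6 + 3*(-5))*(M*M²)) = 7*((-6 - 15)*M³) = 7*(-21*M³) = -147*M³)
(10525 - 1*2652) + o(73) = (10525 - 1*2652) - 147*73³ = (10525 - 2652) - 147*389017 = 7873 - 57185499 = -57177626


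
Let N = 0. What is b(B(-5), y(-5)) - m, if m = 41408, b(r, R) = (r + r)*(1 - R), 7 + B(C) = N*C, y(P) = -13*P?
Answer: -40512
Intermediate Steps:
B(C) = -7 (B(C) = -7 + 0*C = -7 + 0 = -7)
b(r, R) = 2*r*(1 - R) (b(r, R) = (2*r)*(1 - R) = 2*r*(1 - R))
b(B(-5), y(-5)) - m = 2*(-7)*(1 - (-13)*(-5)) - 1*41408 = 2*(-7)*(1 - 1*65) - 41408 = 2*(-7)*(1 - 65) - 41408 = 2*(-7)*(-64) - 41408 = 896 - 41408 = -40512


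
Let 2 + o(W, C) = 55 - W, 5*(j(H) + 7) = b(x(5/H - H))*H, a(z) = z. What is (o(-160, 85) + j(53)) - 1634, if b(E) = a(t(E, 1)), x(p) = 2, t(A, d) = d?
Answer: -7087/5 ≈ -1417.4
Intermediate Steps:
b(E) = 1
j(H) = -7 + H/5 (j(H) = -7 + (1*H)/5 = -7 + H/5)
o(W, C) = 53 - W (o(W, C) = -2 + (55 - W) = 53 - W)
(o(-160, 85) + j(53)) - 1634 = ((53 - 1*(-160)) + (-7 + (1/5)*53)) - 1634 = ((53 + 160) + (-7 + 53/5)) - 1634 = (213 + 18/5) - 1634 = 1083/5 - 1634 = -7087/5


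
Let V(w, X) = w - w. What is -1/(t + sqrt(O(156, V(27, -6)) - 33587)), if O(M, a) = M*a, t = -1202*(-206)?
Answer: I/(sqrt(33587) - 247612*I) ≈ -4.0386e-6 + 2.9891e-9*I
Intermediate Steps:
t = 247612
V(w, X) = 0
-1/(t + sqrt(O(156, V(27, -6)) - 33587)) = -1/(247612 + sqrt(156*0 - 33587)) = -1/(247612 + sqrt(0 - 33587)) = -1/(247612 + sqrt(-33587)) = -1/(247612 + I*sqrt(33587))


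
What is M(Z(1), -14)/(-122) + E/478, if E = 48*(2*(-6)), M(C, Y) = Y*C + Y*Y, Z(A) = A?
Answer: -39317/14579 ≈ -2.6968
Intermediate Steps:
M(C, Y) = Y**2 + C*Y (M(C, Y) = C*Y + Y**2 = Y**2 + C*Y)
E = -576 (E = 48*(-12) = -576)
M(Z(1), -14)/(-122) + E/478 = -14*(1 - 14)/(-122) - 576/478 = -14*(-13)*(-1/122) - 576*1/478 = 182*(-1/122) - 288/239 = -91/61 - 288/239 = -39317/14579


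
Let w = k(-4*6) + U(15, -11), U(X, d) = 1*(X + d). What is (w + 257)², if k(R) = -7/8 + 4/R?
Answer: 38925121/576 ≈ 67578.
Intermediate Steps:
U(X, d) = X + d
k(R) = -7/8 + 4/R (k(R) = -7*⅛ + 4/R = -7/8 + 4/R)
w = 71/24 (w = (-7/8 + 4/((-4*6))) + (15 - 11) = (-7/8 + 4/(-24)) + 4 = (-7/8 + 4*(-1/24)) + 4 = (-7/8 - ⅙) + 4 = -25/24 + 4 = 71/24 ≈ 2.9583)
(w + 257)² = (71/24 + 257)² = (6239/24)² = 38925121/576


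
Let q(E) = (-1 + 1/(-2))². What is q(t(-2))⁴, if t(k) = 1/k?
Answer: 6561/256 ≈ 25.629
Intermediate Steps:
q(E) = 9/4 (q(E) = (-1 - ½)² = (-3/2)² = 9/4)
q(t(-2))⁴ = (9/4)⁴ = 6561/256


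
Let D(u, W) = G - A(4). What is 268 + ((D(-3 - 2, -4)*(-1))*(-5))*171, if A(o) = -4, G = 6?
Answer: 8818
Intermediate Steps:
D(u, W) = 10 (D(u, W) = 6 - 1*(-4) = 6 + 4 = 10)
268 + ((D(-3 - 2, -4)*(-1))*(-5))*171 = 268 + ((10*(-1))*(-5))*171 = 268 - 10*(-5)*171 = 268 + 50*171 = 268 + 8550 = 8818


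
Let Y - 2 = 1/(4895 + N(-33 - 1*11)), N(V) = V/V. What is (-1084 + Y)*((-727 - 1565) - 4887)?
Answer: 12676848103/1632 ≈ 7.7677e+6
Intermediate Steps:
N(V) = 1
Y = 9793/4896 (Y = 2 + 1/(4895 + 1) = 2 + 1/4896 = 9793/4896 ≈ 2.0002)
(-1084 + Y)*((-727 - 1565) - 4887) = (-1084 + 9793/4896)*((-727 - 1565) - 4887) = -5297471*(-2292 - 4887)/4896 = -5297471/4896*(-7179) = 12676848103/1632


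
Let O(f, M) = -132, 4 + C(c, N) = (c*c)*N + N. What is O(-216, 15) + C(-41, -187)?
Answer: -314670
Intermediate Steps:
C(c, N) = -4 + N + N*c² (C(c, N) = -4 + ((c*c)*N + N) = -4 + (c²*N + N) = -4 + (N*c² + N) = -4 + (N + N*c²) = -4 + N + N*c²)
O(-216, 15) + C(-41, -187) = -132 + (-4 - 187 - 187*(-41)²) = -132 + (-4 - 187 - 187*1681) = -132 + (-4 - 187 - 314347) = -132 - 314538 = -314670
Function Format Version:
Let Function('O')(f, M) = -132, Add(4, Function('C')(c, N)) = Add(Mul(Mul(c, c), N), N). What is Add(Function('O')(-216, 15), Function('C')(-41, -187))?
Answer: -314670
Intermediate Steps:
Function('C')(c, N) = Add(-4, N, Mul(N, Pow(c, 2))) (Function('C')(c, N) = Add(-4, Add(Mul(Mul(c, c), N), N)) = Add(-4, Add(Mul(Pow(c, 2), N), N)) = Add(-4, Add(Mul(N, Pow(c, 2)), N)) = Add(-4, Add(N, Mul(N, Pow(c, 2)))) = Add(-4, N, Mul(N, Pow(c, 2))))
Add(Function('O')(-216, 15), Function('C')(-41, -187)) = Add(-132, Add(-4, -187, Mul(-187, Pow(-41, 2)))) = Add(-132, Add(-4, -187, Mul(-187, 1681))) = Add(-132, Add(-4, -187, -314347)) = Add(-132, -314538) = -314670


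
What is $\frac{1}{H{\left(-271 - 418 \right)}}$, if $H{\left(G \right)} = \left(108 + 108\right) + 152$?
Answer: $\frac{1}{368} \approx 0.0027174$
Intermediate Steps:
$H{\left(G \right)} = 368$ ($H{\left(G \right)} = 216 + 152 = 368$)
$\frac{1}{H{\left(-271 - 418 \right)}} = \frac{1}{368}$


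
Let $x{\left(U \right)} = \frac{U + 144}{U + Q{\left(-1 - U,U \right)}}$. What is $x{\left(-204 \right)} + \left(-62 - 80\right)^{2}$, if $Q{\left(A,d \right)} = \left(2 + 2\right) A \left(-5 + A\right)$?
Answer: $\frac{269814479}{13381} \approx 20164.0$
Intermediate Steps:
$Q{\left(A,d \right)} = 4 A \left(-5 + A\right)$
$x{\left(U \right)} = \frac{144 + U}{U + 4 \left(-1 - U\right) \left(-6 - U\right)}$ ($x{\left(U \right)} = \frac{U + 144}{U + 4 \left(-1 - U\right) \left(-5 - \left(1 + U\right)\right)} = \frac{144 + U}{U + 4 \left(-1 - U\right) \left(-6 - U\right)}$)
$x{\left(-204 \right)} + \left(-62 - 80\right)^{2} = \frac{144 - 204}{-204 + 4 \left(1 - 204\right) \left(6 - 204\right)} + \left(-62 - 80\right)^{2} = \frac{1}{-204 + 4 \left(-203\right) \left(-198\right)} \left(-60\right) + \left(-142\right)^{2} = \frac{1}{-204 + 160776} \left(-60\right) + 20164 = \frac{1}{160572} \left(-60\right) + 20164 = - \frac{5}{13381} + 20164 = \frac{269814479}{13381}$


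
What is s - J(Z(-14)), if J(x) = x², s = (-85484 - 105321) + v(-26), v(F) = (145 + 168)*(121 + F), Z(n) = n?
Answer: -161266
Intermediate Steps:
v(F) = 37873 + 313*F (v(F) = 313*(121 + F) = 37873 + 313*F)
s = -161070 (s = (-85484 - 105321) + (37873 + 313*(-26)) = -190805 + (37873 - 8138) = -190805 + 29735 = -161070)
s - J(Z(-14)) = -161070 - 1*(-14)² = -161070 - 1*196 = -161070 - 196 = -161266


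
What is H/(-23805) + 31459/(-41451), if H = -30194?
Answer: 167563333/328913685 ≈ 0.50944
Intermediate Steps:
H/(-23805) + 31459/(-41451) = -30194/(-23805) + 31459/(-41451) = -30194*(-1/23805) + 31459*(-1/41451) = 30194/23805 - 31459/41451 = 167563333/328913685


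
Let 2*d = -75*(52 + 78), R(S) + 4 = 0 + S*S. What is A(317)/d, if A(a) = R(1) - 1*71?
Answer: 74/4875 ≈ 0.015179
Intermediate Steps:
R(S) = -4 + S² (R(S) = -4 + (0 + S*S) = -4 + (0 + S²) = -4 + S²)
A(a) = -74 (A(a) = (-4 + 1²) - 1*71 = (-4 + 1) - 71 = -3 - 71 = -74)
d = -4875 (d = (-75*(52 + 78))/2 = (-75*130)/2 = (½)*(-9750) = -4875)
A(317)/d = -74/(-4875) = -74*(-1/4875) = 74/4875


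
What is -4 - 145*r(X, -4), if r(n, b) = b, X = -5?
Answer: 576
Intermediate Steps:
-4 - 145*r(X, -4) = -4 - 145*(-4) = -4 + 580 = 576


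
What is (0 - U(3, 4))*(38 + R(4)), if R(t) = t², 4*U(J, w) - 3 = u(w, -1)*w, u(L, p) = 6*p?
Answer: 567/2 ≈ 283.50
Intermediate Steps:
U(J, w) = ¾ - 3*w/2 (U(J, w) = ¾ + ((6*(-1))*w)/4 = ¾ + (-6*w)/4 = ¾ - 3*w/2)
(0 - U(3, 4))*(38 + R(4)) = (0 - (¾ - 3/2*4))*(38 + 4²) = (0 - (¾ - 6))*(38 + 16) = (0 - 1*(-21/4))*54 = (0 + 21/4)*54 = (21/4)*54 = 567/2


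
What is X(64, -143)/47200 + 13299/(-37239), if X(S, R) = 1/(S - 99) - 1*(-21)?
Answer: -3657102429/10253138000 ≈ -0.35668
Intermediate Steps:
X(S, R) = 21 + 1/(-99 + S) (X(S, R) = 1/(-99 + S) + 21 = 21 + 1/(-99 + S))
X(64, -143)/47200 + 13299/(-37239) = ((-2078 + 21*64)/(-99 + 64))/47200 + 13299/(-37239) = ((-2078 + 1344)/(-35))*(1/47200) + 13299*(-1/37239) = -1/35*(-734)*(1/47200) - 4433/12413 = (734/35)*(1/47200) - 4433/12413 = 367/826000 - 4433/12413 = -3657102429/10253138000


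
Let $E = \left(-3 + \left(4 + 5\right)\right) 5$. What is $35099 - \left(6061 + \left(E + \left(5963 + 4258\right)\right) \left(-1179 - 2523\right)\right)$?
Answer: $37978240$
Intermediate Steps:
$E = 30$ ($E = \left(-3 + 9\right) 5 = 6 \cdot 5 = 30$)
$35099 - \left(6061 + \left(E + \left(5963 + 4258\right)\right) \left(-1179 - 2523\right)\right) = 35099 - \left(6061 + \left(30 + \left(5963 + 4258\right)\right) \left(-1179 - 2523\right)\right) = 35099 - \left(6061 + \left(30 + 10221\right) \left(-3702\right)\right) = 35099 - \left(6061 + 10251 \left(-3702\right)\right) = 35099 - -37943141 = 35099 + \left(-6061 + 37949202\right) = 35099 + 37943141 = 37978240$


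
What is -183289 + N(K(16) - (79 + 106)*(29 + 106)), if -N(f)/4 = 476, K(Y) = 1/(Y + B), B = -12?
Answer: -185193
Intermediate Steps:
K(Y) = 1/(-12 + Y) (K(Y) = 1/(Y - 12) = 1/(-12 + Y))
N(f) = -1904 (N(f) = -4*476 = -1904)
-183289 + N(K(16) - (79 + 106)*(29 + 106)) = -183289 - 1904 = -185193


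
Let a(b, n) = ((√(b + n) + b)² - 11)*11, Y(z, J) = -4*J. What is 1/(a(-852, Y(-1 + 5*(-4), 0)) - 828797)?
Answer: I/(6*(6248*√213 + 1191109*I)) ≈ 1.3911e-7 + 1.065e-8*I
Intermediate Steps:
a(b, n) = -121 + 11*(b + √(b + n))² (a(b, n) = ((b + √(b + n))² - 11)*11 = (-11 + (b + √(b + n))²)*11 = -121 + 11*(b + √(b + n))²)
1/(a(-852, Y(-1 + 5*(-4), 0)) - 828797) = 1/((-121 + 11*(-852 + √(-852 - 4*0))²) - 828797) = 1/((-121 + 11*(-852 + √(-852 + 0))²) - 828797) = 1/((-121 + 11*(-852 + √(-852))²) - 828797) = 1/((-121 + 11*(-852 + 2*I*√213)²) - 828797) = 1/(-828918 + 11*(-852 + 2*I*√213)²)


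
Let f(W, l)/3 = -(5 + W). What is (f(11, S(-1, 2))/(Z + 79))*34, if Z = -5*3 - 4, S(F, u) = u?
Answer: -136/5 ≈ -27.200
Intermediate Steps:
f(W, l) = -15 - 3*W (f(W, l) = 3*(-(5 + W)) = 3*(-5 - W) = -15 - 3*W)
Z = -19 (Z = -15 - 4 = -19)
(f(11, S(-1, 2))/(Z + 79))*34 = ((-15 - 3*11)/(-19 + 79))*34 = ((-15 - 33)/60)*34 = ((1/60)*(-48))*34 = -4/5*34 = -136/5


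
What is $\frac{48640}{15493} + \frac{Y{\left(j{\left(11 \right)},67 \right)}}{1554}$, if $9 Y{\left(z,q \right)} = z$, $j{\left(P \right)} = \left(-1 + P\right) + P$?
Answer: $\frac{32409733}{10318338} \approx 3.141$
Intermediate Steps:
$j{\left(P \right)} = -1 + 2 P$
$Y{\left(z,q \right)} = \frac{z}{9}$
$\frac{48640}{15493} + \frac{Y{\left(j{\left(11 \right)},67 \right)}}{1554} = \frac{48640}{15493} + \frac{\frac{1}{9} \left(-1 + 2 \cdot 11\right)}{1554} = 48640 \cdot \frac{1}{15493} + \frac{-1 + 22}{9} \cdot \frac{1}{1554} = \frac{48640}{15493} + \frac{1}{9} \cdot 21 \cdot \frac{1}{1554} = \frac{48640}{15493} + \frac{7}{3} \cdot \frac{1}{1554} = \frac{48640}{15493} + \frac{1}{666} = \frac{32409733}{10318338}$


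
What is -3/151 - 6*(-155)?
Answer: 140427/151 ≈ 929.98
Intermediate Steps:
-3/151 - 6*(-155) = -3*1/151 + 930 = -3/151 + 930 = 140427/151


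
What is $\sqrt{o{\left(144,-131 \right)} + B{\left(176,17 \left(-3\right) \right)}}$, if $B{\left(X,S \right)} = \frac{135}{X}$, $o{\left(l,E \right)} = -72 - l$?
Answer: $\frac{3 i \sqrt{46299}}{44} \approx 14.671 i$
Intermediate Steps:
$\sqrt{o{\left(144,-131 \right)} + B{\left(176,17 \left(-3\right) \right)}} = \sqrt{\left(-72 - 144\right) + \frac{135}{176}} = \sqrt{\left(-72 - 144\right) + 135 \cdot \frac{1}{176}} = \sqrt{-216 + \frac{135}{176}} = \sqrt{- \frac{37881}{176}} = \frac{3 i \sqrt{46299}}{44}$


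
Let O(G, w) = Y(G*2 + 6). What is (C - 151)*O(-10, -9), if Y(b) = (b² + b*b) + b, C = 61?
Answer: -34020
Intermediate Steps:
Y(b) = b + 2*b² (Y(b) = (b² + b²) + b = 2*b² + b = b + 2*b²)
O(G, w) = (6 + 2*G)*(13 + 4*G) (O(G, w) = (G*2 + 6)*(1 + 2*(G*2 + 6)) = (2*G + 6)*(1 + 2*(2*G + 6)) = (6 + 2*G)*(1 + 2*(6 + 2*G)) = (6 + 2*G)*(1 + (12 + 4*G)) = (6 + 2*G)*(13 + 4*G))
(C - 151)*O(-10, -9) = (61 - 151)*(2*(3 - 10)*(13 + 4*(-10))) = -180*(-7)*(13 - 40) = -180*(-7)*(-27) = -90*378 = -34020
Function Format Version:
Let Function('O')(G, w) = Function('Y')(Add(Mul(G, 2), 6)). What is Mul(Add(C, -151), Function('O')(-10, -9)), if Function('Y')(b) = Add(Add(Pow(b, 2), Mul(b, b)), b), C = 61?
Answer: -34020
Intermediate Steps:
Function('Y')(b) = Add(b, Mul(2, Pow(b, 2))) (Function('Y')(b) = Add(Add(Pow(b, 2), Pow(b, 2)), b) = Add(Mul(2, Pow(b, 2)), b) = Add(b, Mul(2, Pow(b, 2))))
Function('O')(G, w) = Mul(Add(6, Mul(2, G)), Add(13, Mul(4, G))) (Function('O')(G, w) = Mul(Add(Mul(G, 2), 6), Add(1, Mul(2, Add(Mul(G, 2), 6)))) = Mul(Add(Mul(2, G), 6), Add(1, Mul(2, Add(Mul(2, G), 6)))) = Mul(Add(6, Mul(2, G)), Add(1, Mul(2, Add(6, Mul(2, G))))) = Mul(Add(6, Mul(2, G)), Add(1, Add(12, Mul(4, G)))) = Mul(Add(6, Mul(2, G)), Add(13, Mul(4, G))))
Mul(Add(C, -151), Function('O')(-10, -9)) = Mul(Add(61, -151), Mul(2, Add(3, -10), Add(13, Mul(4, -10)))) = Mul(-90, Mul(2, -7, Add(13, -40))) = Mul(-90, Mul(2, -7, -27)) = Mul(-90, 378) = -34020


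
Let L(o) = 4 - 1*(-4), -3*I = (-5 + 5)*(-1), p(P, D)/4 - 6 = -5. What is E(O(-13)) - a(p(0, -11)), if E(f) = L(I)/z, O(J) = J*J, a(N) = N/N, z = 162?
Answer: -77/81 ≈ -0.95062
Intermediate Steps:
p(P, D) = 4 (p(P, D) = 24 + 4*(-5) = 24 - 20 = 4)
I = 0 (I = -(-5 + 5)*(-1)/3 = -0*(-1) = -⅓*0 = 0)
a(N) = 1
L(o) = 8 (L(o) = 4 + 4 = 8)
O(J) = J²
E(f) = 4/81 (E(f) = 8/162 = 8*(1/162) = 4/81)
E(O(-13)) - a(p(0, -11)) = 4/81 - 1*1 = 4/81 - 1 = -77/81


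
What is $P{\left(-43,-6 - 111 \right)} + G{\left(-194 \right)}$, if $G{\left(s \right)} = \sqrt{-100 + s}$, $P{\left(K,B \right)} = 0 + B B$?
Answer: $13689 + 7 i \sqrt{6} \approx 13689.0 + 17.146 i$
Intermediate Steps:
$P{\left(K,B \right)} = B^{2}$ ($P{\left(K,B \right)} = 0 + B^{2} = B^{2}$)
$P{\left(-43,-6 - 111 \right)} + G{\left(-194 \right)} = \left(-6 - 111\right)^{2} + \sqrt{-100 - 194} = \left(-6 - 111\right)^{2} + \sqrt{-294} = \left(-117\right)^{2} + 7 i \sqrt{6} = 13689 + 7 i \sqrt{6}$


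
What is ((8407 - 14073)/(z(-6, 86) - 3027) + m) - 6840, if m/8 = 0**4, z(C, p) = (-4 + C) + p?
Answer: -20179174/2951 ≈ -6838.1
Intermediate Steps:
z(C, p) = -4 + C + p
m = 0 (m = 8*0**4 = 8*0 = 0)
((8407 - 14073)/(z(-6, 86) - 3027) + m) - 6840 = ((8407 - 14073)/((-4 - 6 + 86) - 3027) + 0) - 6840 = (-5666/(76 - 3027) + 0) - 6840 = (-5666/(-2951) + 0) - 6840 = (-5666*(-1/2951) + 0) - 6840 = (5666/2951 + 0) - 6840 = 5666/2951 - 6840 = -20179174/2951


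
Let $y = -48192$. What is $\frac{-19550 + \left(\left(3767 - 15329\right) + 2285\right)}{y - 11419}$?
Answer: $\frac{28827}{59611} \approx 0.48359$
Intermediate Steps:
$\frac{-19550 + \left(\left(3767 - 15329\right) + 2285\right)}{y - 11419} = \frac{-19550 + \left(\left(3767 - 15329\right) + 2285\right)}{-48192 - 11419} = \frac{-19550 + \left(-11562 + 2285\right)}{-48192 - 11419} = \frac{-19550 - 9277}{-59611} = \left(-28827\right) \left(- \frac{1}{59611}\right) = \frac{28827}{59611}$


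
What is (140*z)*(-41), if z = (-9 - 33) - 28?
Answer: 401800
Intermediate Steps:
z = -70 (z = -42 - 28 = -70)
(140*z)*(-41) = (140*(-70))*(-41) = -9800*(-41) = 401800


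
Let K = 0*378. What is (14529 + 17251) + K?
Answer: 31780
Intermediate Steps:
K = 0
(14529 + 17251) + K = (14529 + 17251) + 0 = 31780 + 0 = 31780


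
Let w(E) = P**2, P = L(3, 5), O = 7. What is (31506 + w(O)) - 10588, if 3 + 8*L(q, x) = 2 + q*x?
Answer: 334737/16 ≈ 20921.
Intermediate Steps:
L(q, x) = -1/8 + q*x/8 (L(q, x) = -3/8 + (2 + q*x)/8 = -3/8 + (1/4 + q*x/8) = -1/8 + q*x/8)
P = 7/4 (P = -1/8 + (1/8)*3*5 = -1/8 + 15/8 = 7/4 ≈ 1.7500)
w(E) = 49/16 (w(E) = (7/4)**2 = 49/16)
(31506 + w(O)) - 10588 = (31506 + 49/16) - 10588 = 504145/16 - 10588 = 334737/16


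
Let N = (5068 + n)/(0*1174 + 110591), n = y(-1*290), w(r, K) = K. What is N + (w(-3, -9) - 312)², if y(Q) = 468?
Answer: 11395412767/110591 ≈ 1.0304e+5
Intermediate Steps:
n = 468
N = 5536/110591 (N = (5068 + 468)/(0*1174 + 110591) = 5536/(0 + 110591) = 5536/110591 ≈ 0.050058)
N + (w(-3, -9) - 312)² = 5536/110591 + (-9 - 312)² = 5536/110591 + (-321)² = 5536/110591 + 103041 = 11395412767/110591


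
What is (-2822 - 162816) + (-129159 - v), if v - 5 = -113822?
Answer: -180980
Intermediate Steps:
v = -113817 (v = 5 - 113822 = -113817)
(-2822 - 162816) + (-129159 - v) = (-2822 - 162816) + (-129159 - 1*(-113817)) = -165638 + (-129159 + 113817) = -165638 - 15342 = -180980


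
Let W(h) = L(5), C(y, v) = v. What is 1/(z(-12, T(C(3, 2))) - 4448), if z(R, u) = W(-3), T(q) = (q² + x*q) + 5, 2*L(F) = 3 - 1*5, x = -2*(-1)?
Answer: -1/4449 ≈ -0.00022477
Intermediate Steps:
x = 2
L(F) = -1 (L(F) = (3 - 1*5)/2 = (3 - 5)/2 = (½)*(-2) = -1)
W(h) = -1
T(q) = 5 + q² + 2*q (T(q) = (q² + 2*q) + 5 = 5 + q² + 2*q)
z(R, u) = -1
1/(z(-12, T(C(3, 2))) - 4448) = 1/(-1 - 4448) = 1/(-4449) = -1/4449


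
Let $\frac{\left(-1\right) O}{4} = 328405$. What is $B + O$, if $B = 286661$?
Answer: $-1026959$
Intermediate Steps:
$O = -1313620$ ($O = \left(-4\right) 328405 = -1313620$)
$B + O = 286661 - 1313620 = -1026959$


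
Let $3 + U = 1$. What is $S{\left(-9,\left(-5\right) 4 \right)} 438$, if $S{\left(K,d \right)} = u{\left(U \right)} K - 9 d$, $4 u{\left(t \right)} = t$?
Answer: $80811$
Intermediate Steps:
$U = -2$ ($U = -3 + 1 = -2$)
$u{\left(t \right)} = \frac{t}{4}$
$S{\left(K,d \right)} = - 9 d - \frac{K}{2}$ ($S{\left(K,d \right)} = \frac{1}{4} \left(-2\right) K - 9 d = - \frac{K}{2} - 9 d = - 9 d - \frac{K}{2}$)
$S{\left(-9,\left(-5\right) 4 \right)} 438 = \left(- 9 \left(\left(-5\right) 4\right) - - \frac{9}{2}\right) 438 = \left(\left(-9\right) \left(-20\right) + \frac{9}{2}\right) 438 = \left(180 + \frac{9}{2}\right) 438 = \frac{369}{2} \cdot 438 = 80811$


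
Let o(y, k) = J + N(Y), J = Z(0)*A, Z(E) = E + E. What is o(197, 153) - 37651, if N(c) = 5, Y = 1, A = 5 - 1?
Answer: -37646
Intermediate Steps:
A = 4
Z(E) = 2*E
J = 0 (J = (2*0)*4 = 0*4 = 0)
o(y, k) = 5 (o(y, k) = 0 + 5 = 5)
o(197, 153) - 37651 = 5 - 37651 = -37646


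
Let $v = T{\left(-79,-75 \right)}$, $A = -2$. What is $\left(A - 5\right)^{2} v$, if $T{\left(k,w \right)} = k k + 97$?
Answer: $310562$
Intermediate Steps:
$T{\left(k,w \right)} = 97 + k^{2}$ ($T{\left(k,w \right)} = k^{2} + 97 = 97 + k^{2}$)
$v = 6338$ ($v = 97 + \left(-79\right)^{2} = 97 + 6241 = 6338$)
$\left(A - 5\right)^{2} v = \left(-2 - 5\right)^{2} \cdot 6338 = \left(-7\right)^{2} \cdot 6338 = 49 \cdot 6338 = 310562$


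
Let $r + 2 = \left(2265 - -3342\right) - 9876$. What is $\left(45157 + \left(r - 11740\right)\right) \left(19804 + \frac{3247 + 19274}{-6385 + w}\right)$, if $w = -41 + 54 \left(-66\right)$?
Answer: $\frac{960940894849}{1665} \approx 5.7714 \cdot 10^{8}$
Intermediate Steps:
$r = -4271$ ($r = -2 + \left(\left(2265 - -3342\right) - 9876\right) = -2 + \left(\left(2265 + 3342\right) - 9876\right) = -2 + \left(5607 - 9876\right) = -2 - 4269 = -4271$)
$w = -3605$ ($w = -41 - 3564 = -3605$)
$\left(45157 + \left(r - 11740\right)\right) \left(19804 + \frac{3247 + 19274}{-6385 + w}\right) = \left(45157 - 16011\right) \left(19804 + \frac{3247 + 19274}{-6385 - 3605}\right) = \left(45157 - 16011\right) \left(19804 + \frac{22521}{-9990}\right) = 29146 \left(19804 + 22521 \left(- \frac{1}{9990}\right)\right) = 29146 \left(19804 - \frac{7507}{3330}\right) = 29146 \cdot \frac{65939813}{3330} = \frac{960940894849}{1665}$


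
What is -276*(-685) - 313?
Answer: 188747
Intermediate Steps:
-276*(-685) - 313 = 189060 - 313 = 188747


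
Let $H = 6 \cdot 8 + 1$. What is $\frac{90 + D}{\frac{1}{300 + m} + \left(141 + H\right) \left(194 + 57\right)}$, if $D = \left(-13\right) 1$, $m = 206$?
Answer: $\frac{38962}{24131141} \approx 0.0016146$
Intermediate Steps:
$H = 49$ ($H = 48 + 1 = 49$)
$D = -13$
$\frac{90 + D}{\frac{1}{300 + m} + \left(141 + H\right) \left(194 + 57\right)} = \frac{90 - 13}{\frac{1}{300 + 206} + \left(141 + 49\right) \left(194 + 57\right)} = \frac{77}{\frac{1}{506} + 190 \cdot 251} = \frac{77}{\frac{1}{506} + 47690} = \frac{77}{\frac{24131141}{506}} = 77 \cdot \frac{506}{24131141} = \frac{38962}{24131141}$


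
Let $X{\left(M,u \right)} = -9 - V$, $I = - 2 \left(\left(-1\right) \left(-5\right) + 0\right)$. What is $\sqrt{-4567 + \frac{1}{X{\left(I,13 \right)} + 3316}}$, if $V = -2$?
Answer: $\frac{i \sqrt{50006276418}}{3309} \approx 67.58 i$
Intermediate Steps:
$I = -10$ ($I = - 2 \left(5 + 0\right) = \left(-2\right) 5 = -10$)
$X{\left(M,u \right)} = -7$ ($X{\left(M,u \right)} = -9 - -2 = -9 + 2 = -7$)
$\sqrt{-4567 + \frac{1}{X{\left(I,13 \right)} + 3316}} = \sqrt{-4567 + \frac{1}{-7 + 3316}} = \sqrt{-4567 + \frac{1}{3309}} = \sqrt{- \frac{15112202}{3309}} = \frac{i \sqrt{50006276418}}{3309}$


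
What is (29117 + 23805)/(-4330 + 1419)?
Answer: -52922/2911 ≈ -18.180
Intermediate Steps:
(29117 + 23805)/(-4330 + 1419) = 52922/(-2911) = 52922*(-1/2911) = -52922/2911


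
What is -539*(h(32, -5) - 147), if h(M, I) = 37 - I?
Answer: 56595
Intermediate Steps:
-539*(h(32, -5) - 147) = -539*((37 - 1*(-5)) - 147) = -539*((37 + 5) - 147) = -539*(42 - 147) = -539*(-105) = 56595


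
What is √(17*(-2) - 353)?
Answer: 3*I*√43 ≈ 19.672*I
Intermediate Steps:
√(17*(-2) - 353) = √(-34 - 353) = √(-387) = 3*I*√43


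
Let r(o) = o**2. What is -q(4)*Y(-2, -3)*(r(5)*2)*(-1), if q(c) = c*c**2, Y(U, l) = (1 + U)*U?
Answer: 6400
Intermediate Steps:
Y(U, l) = U*(1 + U)
q(c) = c**3
-q(4)*Y(-2, -3)*(r(5)*2)*(-1) = -4**3*(-2*(1 - 2))*(5**2*2)*(-1) = -64*(-2*(-1))*(25*2)*(-1) = -64*2*50*(-1) = -128*(-50) = -1*(-6400) = 6400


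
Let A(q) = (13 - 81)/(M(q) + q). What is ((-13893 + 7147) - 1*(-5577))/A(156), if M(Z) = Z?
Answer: 91182/17 ≈ 5363.6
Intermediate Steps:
A(q) = -34/q (A(q) = (13 - 81)/(q + q) = -68*1/(2*q) = -34/q)
((-13893 + 7147) - 1*(-5577))/A(156) = ((-13893 + 7147) - 1*(-5577))/((-34/156)) = (-6746 + 5577)/((-34*1/156)) = -1169/(-17/78) = -1169*(-78/17) = 91182/17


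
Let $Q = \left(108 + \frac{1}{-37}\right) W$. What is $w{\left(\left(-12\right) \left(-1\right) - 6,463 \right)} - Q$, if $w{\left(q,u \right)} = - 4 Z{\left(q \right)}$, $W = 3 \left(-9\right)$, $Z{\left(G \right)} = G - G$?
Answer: $\frac{107865}{37} \approx 2915.3$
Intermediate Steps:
$Z{\left(G \right)} = 0$
$W = -27$
$w{\left(q,u \right)} = 0$ ($w{\left(q,u \right)} = \left(-4\right) 0 = 0$)
$Q = - \frac{107865}{37}$ ($Q = \left(108 + \frac{1}{-37}\right) \left(-27\right) = \left(108 - \frac{1}{37}\right) \left(-27\right) = \frac{3995}{37} \left(-27\right) = - \frac{107865}{37} \approx -2915.3$)
$w{\left(\left(-12\right) \left(-1\right) - 6,463 \right)} - Q = 0 - - \frac{107865}{37} = 0 + \frac{107865}{37} = \frac{107865}{37}$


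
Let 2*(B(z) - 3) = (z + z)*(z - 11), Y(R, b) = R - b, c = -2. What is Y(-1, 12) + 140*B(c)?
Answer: 4047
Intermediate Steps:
B(z) = 3 + z*(-11 + z) (B(z) = 3 + ((z + z)*(z - 11))/2 = 3 + ((2*z)*(-11 + z))/2 = 3 + (2*z*(-11 + z))/2 = 3 + z*(-11 + z))
Y(-1, 12) + 140*B(c) = (-1 - 1*12) + 140*(3 + (-2)**2 - 11*(-2)) = (-1 - 12) + 140*(3 + 4 + 22) = -13 + 140*29 = -13 + 4060 = 4047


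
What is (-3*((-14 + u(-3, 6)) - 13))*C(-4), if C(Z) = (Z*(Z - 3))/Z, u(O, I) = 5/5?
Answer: -546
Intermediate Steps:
u(O, I) = 1 (u(O, I) = (⅕)*5 = 1)
C(Z) = -3 + Z (C(Z) = (Z*(-3 + Z))/Z = -3 + Z)
(-3*((-14 + u(-3, 6)) - 13))*C(-4) = (-3*((-14 + 1) - 13))*(-3 - 4) = -3*(-13 - 13)*(-7) = -3*(-26)*(-7) = 78*(-7) = -546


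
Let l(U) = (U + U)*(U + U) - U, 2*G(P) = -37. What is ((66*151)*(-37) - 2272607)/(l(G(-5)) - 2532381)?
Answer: 5282698/5061987 ≈ 1.0436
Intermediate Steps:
G(P) = -37/2 (G(P) = (½)*(-37) = -37/2)
l(U) = -U + 4*U² (l(U) = (2*U)*(2*U) - U = 4*U² - U = -U + 4*U²)
((66*151)*(-37) - 2272607)/(l(G(-5)) - 2532381) = ((66*151)*(-37) - 2272607)/(-37*(-1 + 4*(-37/2))/2 - 2532381) = (9966*(-37) - 2272607)/(-37*(-1 - 74)/2 - 2532381) = (-368742 - 2272607)/(-37/2*(-75) - 2532381) = -2641349/(2775/2 - 2532381) = -2641349/(-5061987/2) = -2641349*(-2/5061987) = 5282698/5061987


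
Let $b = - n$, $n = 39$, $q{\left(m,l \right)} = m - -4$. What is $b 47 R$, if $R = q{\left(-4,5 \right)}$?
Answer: $0$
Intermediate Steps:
$q{\left(m,l \right)} = 4 + m$ ($q{\left(m,l \right)} = m + 4 = 4 + m$)
$R = 0$ ($R = 4 - 4 = 0$)
$b = -39$ ($b = \left(-1\right) 39 = -39$)
$b 47 R = \left(-39\right) 47 \cdot 0 = \left(-1833\right) 0 = 0$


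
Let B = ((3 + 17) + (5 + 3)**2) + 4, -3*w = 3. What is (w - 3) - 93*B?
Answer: -8188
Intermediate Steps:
w = -1 (w = -1/3*3 = -1)
B = 88 (B = (20 + 8**2) + 4 = (20 + 64) + 4 = 84 + 4 = 88)
(w - 3) - 93*B = (-1 - 3) - 93*88 = -4 - 8184 = -8188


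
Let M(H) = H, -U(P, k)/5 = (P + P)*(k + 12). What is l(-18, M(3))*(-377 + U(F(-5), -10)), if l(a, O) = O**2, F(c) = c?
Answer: -2493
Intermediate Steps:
U(P, k) = -10*P*(12 + k) (U(P, k) = -5*(P + P)*(k + 12) = -5*2*P*(12 + k) = -10*P*(12 + k))
l(-18, M(3))*(-377 + U(F(-5), -10)) = 3**2*(-377 - 10*(-5)*(12 - 10)) = 9*(-377 - 10*(-5)*2) = 9*(-377 + 100) = 9*(-277) = -2493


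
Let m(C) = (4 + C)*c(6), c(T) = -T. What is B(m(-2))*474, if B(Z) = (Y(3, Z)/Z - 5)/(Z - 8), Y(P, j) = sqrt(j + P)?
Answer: 237/2 + 237*I/40 ≈ 118.5 + 5.925*I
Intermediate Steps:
Y(P, j) = sqrt(P + j)
m(C) = -24 - 6*C (m(C) = (4 + C)*(-1*6) = (4 + C)*(-6) = -24 - 6*C)
B(Z) = (-5 + sqrt(3 + Z)/Z)/(-8 + Z) (B(Z) = (sqrt(3 + Z)/Z - 5)/(Z - 8) = (sqrt(3 + Z)/Z - 5)/(-8 + Z) = (-5 + sqrt(3 + Z)/Z)/(-8 + Z))
B(m(-2))*474 = ((sqrt(3 + (-24 - 6*(-2))) - 5*(-24 - 6*(-2)))/((-24 - 6*(-2))*(-8 + (-24 - 6*(-2)))))*474 = ((sqrt(3 + (-24 + 12)) - 5*(-24 + 12))/((-24 + 12)*(-8 + (-24 + 12))))*474 = ((sqrt(3 - 12) - 5*(-12))/((-12)*(-8 - 12)))*474 = -1/12*(sqrt(-9) + 60)/(-20)*474 = -1/12*(-1/20)*(3*I + 60)*474 = -1/12*(-1/20)*(60 + 3*I)*474 = (1/4 + I/80)*474 = 237/2 + 237*I/40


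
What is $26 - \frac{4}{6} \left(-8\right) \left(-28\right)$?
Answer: $- \frac{11648}{3} \approx -3882.7$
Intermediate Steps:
$26 - \frac{4}{6} \left(-8\right) \left(-28\right) = 26 \left(-4\right) \frac{1}{6} \left(-8\right) \left(-28\right) = 26 \left(\left(- \frac{2}{3}\right) \left(-8\right)\right) \left(-28\right) = 26 \cdot \frac{16}{3} \left(-28\right) = \frac{416}{3} \left(-28\right) = - \frac{11648}{3}$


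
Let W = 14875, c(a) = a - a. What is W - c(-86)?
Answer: 14875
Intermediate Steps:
c(a) = 0
W - c(-86) = 14875 - 1*0 = 14875 + 0 = 14875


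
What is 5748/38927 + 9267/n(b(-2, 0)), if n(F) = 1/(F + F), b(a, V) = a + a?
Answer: -2885886324/38927 ≈ -74136.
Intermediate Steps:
b(a, V) = 2*a
n(F) = 1/(2*F)
5748/38927 + 9267/n(b(-2, 0)) = 5748/38927 + 9267/((1/(2*((2*(-2)))))) = 5748*(1/38927) + 9267/(((½)/(-4))) = 5748/38927 + 9267/(((½)*(-¼))) = 5748/38927 + 9267/(-⅛) = 5748/38927 + 9267*(-8) = 5748/38927 - 74136 = -2885886324/38927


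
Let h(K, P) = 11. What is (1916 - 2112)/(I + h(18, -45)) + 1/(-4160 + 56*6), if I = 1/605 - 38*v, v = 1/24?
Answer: -5441467417/261473648 ≈ -20.811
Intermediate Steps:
v = 1/24 ≈ 0.041667
I = -11483/7260 (I = 1/605 - 38/24 = 1/605 - 1*19/12 = 1/605 - 19/12 = -11483/7260 ≈ -1.5817)
(1916 - 2112)/(I + h(18, -45)) + 1/(-4160 + 56*6) = (1916 - 2112)/(-11483/7260 + 11) + 1/(-4160 + 56*6) = -196/68377/7260 + 1/(-4160 + 336) = -196*7260/68377 + 1/(-3824) = -1422960/68377 - 1/3824 = -5441467417/261473648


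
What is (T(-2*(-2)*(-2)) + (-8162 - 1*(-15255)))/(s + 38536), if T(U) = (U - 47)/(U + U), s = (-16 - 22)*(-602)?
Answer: 113543/982592 ≈ 0.11555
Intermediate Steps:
s = 22876 (s = -38*(-602) = 22876)
T(U) = (-47 + U)/(2*U) (T(U) = (-47 + U)/((2*U)) = (-47 + U)*(1/(2*U)) = (-47 + U)/(2*U))
(T(-2*(-2)*(-2)) + (-8162 - 1*(-15255)))/(s + 38536) = ((-47 - 2*(-2)*(-2))/(2*((-2*(-2)*(-2)))) + (-8162 - 1*(-15255)))/(22876 + 38536) = ((-47 + 4*(-2))/(2*((4*(-2)))) + (-8162 + 15255))/61412 = ((½)*(-47 - 8)/(-8) + 7093)*(1/61412) = ((½)*(-⅛)*(-55) + 7093)*(1/61412) = (55/16 + 7093)*(1/61412) = (113543/16)*(1/61412) = 113543/982592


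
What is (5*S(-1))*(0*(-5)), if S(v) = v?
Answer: 0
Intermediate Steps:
(5*S(-1))*(0*(-5)) = (5*(-1))*(0*(-5)) = -5*0 = 0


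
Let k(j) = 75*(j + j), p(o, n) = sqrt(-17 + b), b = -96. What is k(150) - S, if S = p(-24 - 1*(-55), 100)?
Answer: 22500 - I*sqrt(113) ≈ 22500.0 - 10.63*I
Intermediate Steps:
p(o, n) = I*sqrt(113) (p(o, n) = sqrt(-17 - 96) = sqrt(-113) = I*sqrt(113))
k(j) = 150*j (k(j) = 75*(2*j) = 150*j)
S = I*sqrt(113) ≈ 10.63*I
k(150) - S = 150*150 - I*sqrt(113) = 22500 - I*sqrt(113)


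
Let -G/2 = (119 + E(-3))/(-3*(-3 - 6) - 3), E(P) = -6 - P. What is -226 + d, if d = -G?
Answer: -649/3 ≈ -216.33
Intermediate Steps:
G = -29/3 (G = -2*(119 + (-6 - 1*(-3)))/(-3*(-3 - 6) - 3) = -2*(119 + (-6 + 3))/(-3*(-9) - 3) = -2*(119 - 3)/(27 - 3) = -232/24 = -2*29/6 = -29/3 ≈ -9.6667)
d = 29/3 (d = -1*(-29/3) = 29/3 ≈ 9.6667)
-226 + d = -226 + 29/3 = -649/3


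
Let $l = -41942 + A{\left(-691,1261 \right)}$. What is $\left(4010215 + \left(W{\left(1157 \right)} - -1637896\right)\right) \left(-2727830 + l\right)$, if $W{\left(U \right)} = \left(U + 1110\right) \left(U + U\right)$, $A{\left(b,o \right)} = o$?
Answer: $-30160017639939$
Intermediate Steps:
$l = -40681$ ($l = -41942 + 1261 = -40681$)
$W{\left(U \right)} = 2 U \left(1110 + U\right)$ ($W{\left(U \right)} = \left(1110 + U\right) 2 U = 2 U \left(1110 + U\right)$)
$\left(4010215 + \left(W{\left(1157 \right)} - -1637896\right)\right) \left(-2727830 + l\right) = \left(4010215 - \left(-1637896 - 2314 \left(1110 + 1157\right)\right)\right) \left(-2727830 - 40681\right) = \left(4010215 + \left(2 \cdot 1157 \cdot 2267 + 1637896\right)\right) \left(-2768511\right) = \left(4010215 + \left(5245838 + 1637896\right)\right) \left(-2768511\right) = \left(4010215 + 6883734\right) \left(-2768511\right) = 10893949 \left(-2768511\right) = -30160017639939$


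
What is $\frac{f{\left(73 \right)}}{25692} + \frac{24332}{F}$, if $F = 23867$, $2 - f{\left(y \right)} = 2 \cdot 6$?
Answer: $\frac{312449537}{306595482} \approx 1.0191$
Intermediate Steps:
$f{\left(y \right)} = -10$ ($f{\left(y \right)} = 2 - 2 \cdot 6 = 2 - 12 = -10$)
$\frac{f{\left(73 \right)}}{25692} + \frac{24332}{F} = - \frac{10}{25692} + \frac{24332}{23867} = \left(-10\right) \frac{1}{25692} + 24332 \cdot \frac{1}{23867} = - \frac{5}{12846} + \frac{24332}{23867} = \frac{312449537}{306595482}$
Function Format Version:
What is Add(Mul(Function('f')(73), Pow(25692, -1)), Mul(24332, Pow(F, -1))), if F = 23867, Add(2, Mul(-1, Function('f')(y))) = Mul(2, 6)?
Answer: Rational(312449537, 306595482) ≈ 1.0191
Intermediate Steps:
Function('f')(y) = -10 (Function('f')(y) = Add(2, Mul(-1, Mul(2, 6))) = Add(2, Mul(-1, 12)) = Add(2, -12) = -10)
Add(Mul(Function('f')(73), Pow(25692, -1)), Mul(24332, Pow(F, -1))) = Add(Mul(-10, Pow(25692, -1)), Mul(24332, Pow(23867, -1))) = Add(Mul(-10, Rational(1, 25692)), Mul(24332, Rational(1, 23867))) = Add(Rational(-5, 12846), Rational(24332, 23867)) = Rational(312449537, 306595482)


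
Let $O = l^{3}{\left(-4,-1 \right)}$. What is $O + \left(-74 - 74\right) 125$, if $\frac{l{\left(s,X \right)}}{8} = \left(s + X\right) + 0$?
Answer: $-82500$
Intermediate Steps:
$l{\left(s,X \right)} = 8 X + 8 s$ ($l{\left(s,X \right)} = 8 \left(\left(s + X\right) + 0\right) = 8 \left(\left(X + s\right) + 0\right) = 8 \left(X + s\right) = 8 X + 8 s$)
$O = -64000$ ($O = \left(8 \left(-1\right) + 8 \left(-4\right)\right)^{3} = \left(-8 - 32\right)^{3} = \left(-40\right)^{3} = -64000$)
$O + \left(-74 - 74\right) 125 = -64000 + \left(-74 - 74\right) 125 = -64000 - 18500 = -82500$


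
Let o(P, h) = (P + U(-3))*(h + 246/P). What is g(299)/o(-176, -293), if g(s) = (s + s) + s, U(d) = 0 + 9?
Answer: 78936/4326469 ≈ 0.018245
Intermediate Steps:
U(d) = 9
g(s) = 3*s (g(s) = 2*s + s = 3*s)
o(P, h) = (9 + P)*(h + 246/P) (o(P, h) = (P + 9)*(h + 246/P) = (9 + P)*(h + 246/P))
g(299)/o(-176, -293) = (3*299)/(246 + 9*(-293) + 2214/(-176) - 176*(-293)) = 897/(246 - 2637 + 2214*(-1/176) + 51568) = 897/(246 - 2637 - 1107/88 + 51568) = 897/(4326469/88) = 897*(88/4326469) = 78936/4326469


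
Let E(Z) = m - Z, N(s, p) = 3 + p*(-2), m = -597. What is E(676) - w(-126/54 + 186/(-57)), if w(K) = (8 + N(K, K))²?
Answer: -5736202/3249 ≈ -1765.5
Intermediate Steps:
N(s, p) = 3 - 2*p
w(K) = (11 - 2*K)² (w(K) = (8 + (3 - 2*K))² = (11 - 2*K)²)
E(Z) = -597 - Z
E(676) - w(-126/54 + 186/(-57)) = (-597 - 1*676) - (-11 + 2*(-126/54 + 186/(-57)))² = (-597 - 676) - (-11 + 2*(-126*1/54 + 186*(-1/57)))² = -1273 - (-11 + 2*(-7/3 - 62/19))² = -1273 - (-11 + 2*(-319/57))² = -1273 - (-11 - 638/57)² = -1273 - (-1265/57)² = -1273 - 1*1600225/3249 = -1273 - 1600225/3249 = -5736202/3249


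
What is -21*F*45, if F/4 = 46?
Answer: -173880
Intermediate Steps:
F = 184 (F = 4*46 = 184)
-21*F*45 = -21*184*45 = -3864*45 = -173880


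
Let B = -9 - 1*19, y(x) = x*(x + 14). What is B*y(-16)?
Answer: -896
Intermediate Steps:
y(x) = x*(14 + x)
B = -28 (B = -9 - 19 = -28)
B*y(-16) = -(-448)*(14 - 16) = -(-448)*(-2) = -28*32 = -896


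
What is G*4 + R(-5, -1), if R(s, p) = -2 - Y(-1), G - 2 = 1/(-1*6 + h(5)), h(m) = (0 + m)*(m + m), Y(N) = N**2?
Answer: 56/11 ≈ 5.0909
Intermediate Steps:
h(m) = 2*m**2 (h(m) = m*(2*m) = 2*m**2)
G = 89/44 (G = 2 + 1/(-1*6 + 2*5**2) = 2 + 1/(-6 + 2*25) = 2 + 1/(-6 + 50) = 2 + 1/44 = 89/44 ≈ 2.0227)
R(s, p) = -3 (R(s, p) = -2 - 1*(-1)**2 = -2 - 1*1 = -2 - 1 = -3)
G*4 + R(-5, -1) = (89/44)*4 - 3 = 89/11 - 3 = 56/11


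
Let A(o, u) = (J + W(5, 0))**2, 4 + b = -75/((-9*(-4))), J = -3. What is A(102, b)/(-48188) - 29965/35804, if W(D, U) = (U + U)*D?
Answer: -180534457/215665394 ≈ -0.83710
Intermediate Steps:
W(D, U) = 2*D*U (W(D, U) = (2*U)*D = 2*D*U)
b = -73/12 (b = -4 - 75/((-9*(-4))) = -4 - 75/36 = -4 - 75*1/36 = -4 - 25/12 = -73/12 ≈ -6.0833)
A(o, u) = 9 (A(o, u) = (-3 + 2*5*0)**2 = (-3 + 0)**2 = (-3)**2 = 9)
A(102, b)/(-48188) - 29965/35804 = 9/(-48188) - 29965/35804 = 9*(-1/48188) - 29965*1/35804 = -9/48188 - 29965/35804 = -180534457/215665394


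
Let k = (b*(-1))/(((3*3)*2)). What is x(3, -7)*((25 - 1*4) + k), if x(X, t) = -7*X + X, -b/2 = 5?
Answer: -388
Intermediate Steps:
b = -10 (b = -2*5 = -10)
x(X, t) = -6*X
k = 5/9 (k = (-10*(-1))/(((3*3)*2)) = 10/((9*2)) = 10/18 = 10*(1/18) = 5/9 ≈ 0.55556)
x(3, -7)*((25 - 1*4) + k) = (-6*3)*((25 - 1*4) + 5/9) = -18*((25 - 4) + 5/9) = -18*(21 + 5/9) = -18*194/9 = -388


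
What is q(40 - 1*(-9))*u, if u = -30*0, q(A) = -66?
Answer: 0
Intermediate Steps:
u = 0
q(40 - 1*(-9))*u = -66*0 = 0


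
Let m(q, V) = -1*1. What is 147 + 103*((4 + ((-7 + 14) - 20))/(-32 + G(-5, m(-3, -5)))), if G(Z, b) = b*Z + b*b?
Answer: 4749/26 ≈ 182.65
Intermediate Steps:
m(q, V) = -1
G(Z, b) = b² + Z*b (G(Z, b) = Z*b + b² = b² + Z*b)
147 + 103*((4 + ((-7 + 14) - 20))/(-32 + G(-5, m(-3, -5)))) = 147 + 103*((4 + ((-7 + 14) - 20))/(-32 - (-5 - 1))) = 147 + 103*((4 + (7 - 20))/(-32 - 1*(-6))) = 147 + 103*((4 - 13)/(-32 + 6)) = 147 + 103*(-9/(-26)) = 147 + 103*(-9*(-1/26)) = 147 + 103*(9/26) = 147 + 927/26 = 4749/26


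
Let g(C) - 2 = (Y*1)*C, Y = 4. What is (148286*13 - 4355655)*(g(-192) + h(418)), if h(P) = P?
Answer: 844922076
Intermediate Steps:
g(C) = 2 + 4*C (g(C) = 2 + (4*1)*C = 2 + 4*C)
(148286*13 - 4355655)*(g(-192) + h(418)) = (148286*13 - 4355655)*((2 + 4*(-192)) + 418) = (1927718 - 4355655)*((2 - 768) + 418) = -2427937*(-766 + 418) = -2427937*(-348) = 844922076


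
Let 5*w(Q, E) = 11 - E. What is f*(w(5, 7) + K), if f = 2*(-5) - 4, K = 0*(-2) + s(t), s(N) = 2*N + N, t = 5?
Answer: -1106/5 ≈ -221.20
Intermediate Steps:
s(N) = 3*N
w(Q, E) = 11/5 - E/5 (w(Q, E) = (11 - E)/5 = 11/5 - E/5)
K = 15 (K = 0*(-2) + 3*5 = 0 + 15 = 15)
f = -14 (f = -10 - 4 = -14)
f*(w(5, 7) + K) = -14*((11/5 - 1/5*7) + 15) = -14*((11/5 - 7/5) + 15) = -14*(4/5 + 15) = -14*79/5 = -1106/5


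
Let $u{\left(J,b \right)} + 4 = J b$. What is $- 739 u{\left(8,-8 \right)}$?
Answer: $50252$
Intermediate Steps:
$u{\left(J,b \right)} = -4 + J b$
$- 739 u{\left(8,-8 \right)} = - 739 \left(-4 + 8 \left(-8\right)\right) = - 739 \left(-4 - 64\right) = \left(-739\right) \left(-68\right) = 50252$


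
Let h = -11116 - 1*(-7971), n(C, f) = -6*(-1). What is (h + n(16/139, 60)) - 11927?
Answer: -15066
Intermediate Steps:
n(C, f) = 6
h = -3145 (h = -11116 + 7971 = -3145)
(h + n(16/139, 60)) - 11927 = (-3145 + 6) - 11927 = -3139 - 11927 = -15066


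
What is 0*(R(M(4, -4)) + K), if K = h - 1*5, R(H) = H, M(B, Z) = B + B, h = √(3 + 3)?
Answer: 0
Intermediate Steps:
h = √6 ≈ 2.4495
M(B, Z) = 2*B
K = -5 + √6 (K = √6 - 1*5 = √6 - 5 = -5 + √6 ≈ -2.5505)
0*(R(M(4, -4)) + K) = 0*(2*4 + (-5 + √6)) = 0*(8 + (-5 + √6)) = 0*(3 + √6) = 0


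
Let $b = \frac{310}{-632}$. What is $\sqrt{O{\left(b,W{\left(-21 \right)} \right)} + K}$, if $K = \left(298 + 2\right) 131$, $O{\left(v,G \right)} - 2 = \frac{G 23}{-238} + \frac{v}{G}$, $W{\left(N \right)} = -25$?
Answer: $\frac{3 \sqrt{38596432123655}}{94010} \approx 198.25$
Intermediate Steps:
$b = - \frac{155}{316}$ ($b = 310 \left(- \frac{1}{632}\right) = - \frac{155}{316} \approx -0.49051$)
$O{\left(v,G \right)} = 2 - \frac{23 G}{238} + \frac{v}{G}$ ($O{\left(v,G \right)} = 2 + \left(\frac{G 23}{-238} + \frac{v}{G}\right) = 2 + \left(23 G \left(- \frac{1}{238}\right) + \frac{v}{G}\right) = 2 - \left(\frac{23 G}{238} - \frac{v}{G}\right) = 2 - \frac{23 G}{238} + \frac{v}{G}$)
$K = 39300$ ($K = 300 \cdot 131 = 39300$)
$\sqrt{O{\left(b,W{\left(-21 \right)} \right)} + K} = \sqrt{\left(2 - - \frac{575}{238} - \frac{155}{316 \left(-25\right)}\right) + 39300} = \sqrt{\left(2 + \frac{575}{238} - - \frac{31}{1580}\right) + 39300} = \sqrt{\left(2 + \frac{575}{238} + \frac{31}{1580}\right) + 39300} = \sqrt{\frac{833979}{188020} + 39300} = \sqrt{\frac{7390019979}{188020}} = \frac{3 \sqrt{38596432123655}}{94010}$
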